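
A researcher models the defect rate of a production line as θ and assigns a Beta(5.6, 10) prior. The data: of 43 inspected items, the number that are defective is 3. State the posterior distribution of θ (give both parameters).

Observing 3 successes and 40 failures updates Beta(5.6, 10) by adding the success and failure counts to the two shape parameters: α = 5.6+3 = 8.6, β = 10+40 = 50.

Posterior: Beta(8.6, 50)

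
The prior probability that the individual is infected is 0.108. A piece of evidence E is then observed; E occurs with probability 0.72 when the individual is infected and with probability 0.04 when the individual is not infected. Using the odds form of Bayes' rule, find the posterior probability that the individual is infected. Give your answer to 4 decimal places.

Posterior probability ≈ 0.6855

Prior odds = 0.108/(1−0.108) = 0.12108. In log-odds, ln(0.12108) = -2.1113.
Add log likelihood ratio: ln(18.000) = 2.8904.
Posterior log-odds = 0.77904, so posterior odds = exp(0.77904) = 2.1794. Converting, P(H|E) = 2.1794/3.1794 = 0.6855.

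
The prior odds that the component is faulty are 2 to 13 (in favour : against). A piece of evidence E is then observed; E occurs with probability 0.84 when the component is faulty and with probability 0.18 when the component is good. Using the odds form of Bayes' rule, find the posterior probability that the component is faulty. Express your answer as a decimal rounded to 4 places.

Posterior probability ≈ 0.4179

Prior odds = 2/13 = 0.15385. In log-odds, ln(0.15385) = -1.8718.
Add log likelihood ratio: ln(4.6667) = 1.5404.
Posterior log-odds = -0.33136, so posterior odds = exp(-0.33136) = 0.71795. Converting, P(H|E) = 0.71795/1.7179 = 0.4179.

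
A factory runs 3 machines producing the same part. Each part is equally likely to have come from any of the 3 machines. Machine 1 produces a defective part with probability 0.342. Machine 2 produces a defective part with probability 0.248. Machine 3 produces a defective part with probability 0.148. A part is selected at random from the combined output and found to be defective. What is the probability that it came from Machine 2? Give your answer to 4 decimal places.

Posterior probability ≈ 0.3360

P(defective|M1) = 0.342; P(defective|M2) = 0.248; P(defective|M3) = 0.148.
Prior × likelihood for each source: 0.333333·0.342=0.1140, 0.333333·0.248=0.08267, 0.333333·0.148=0.04933. Summing gives P(defective) = 0.24600.
P(Machine 2 | defective) = 0.08267 / 0.24600 = 0.3360.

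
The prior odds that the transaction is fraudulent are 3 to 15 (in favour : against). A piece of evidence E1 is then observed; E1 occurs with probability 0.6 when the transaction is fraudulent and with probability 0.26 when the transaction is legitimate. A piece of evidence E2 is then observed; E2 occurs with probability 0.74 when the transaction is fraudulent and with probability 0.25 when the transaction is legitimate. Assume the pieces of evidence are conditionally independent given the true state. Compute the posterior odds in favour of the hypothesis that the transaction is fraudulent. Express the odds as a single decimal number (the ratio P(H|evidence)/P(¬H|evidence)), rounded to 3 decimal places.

Posterior odds ≈ 1.366

Prior odds = 3/15 = 0.20000. In log-odds, ln(0.20000) = -1.6094.
Add log likelihood ratios: ln(2.3077) + ln(2.9600) = 1.9214.
Posterior log-odds = 0.31200, so posterior odds = exp(0.31200) = 1.3662.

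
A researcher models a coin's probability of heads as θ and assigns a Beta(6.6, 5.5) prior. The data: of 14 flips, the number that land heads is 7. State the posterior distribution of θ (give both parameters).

Posterior: Beta(13.6, 12.5)

The binomial likelihood is conjugate to the Beta prior: with 7 successes and 7 failures, the posterior is Beta(6.6+7, 5.5+7) = Beta(13.6, 12.5).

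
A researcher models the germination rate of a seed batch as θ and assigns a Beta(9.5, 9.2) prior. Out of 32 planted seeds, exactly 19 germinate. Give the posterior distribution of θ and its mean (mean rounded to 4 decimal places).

The binomial likelihood is conjugate to the Beta prior: with 19 successes and 13 failures, the posterior is Beta(9.5+19, 9.2+13) = Beta(28.5, 22.2).
Posterior mean = α/(α+β) = 28.5/50.7 = 0.5621.

Posterior: Beta(28.5, 22.2); mean ≈ 0.5621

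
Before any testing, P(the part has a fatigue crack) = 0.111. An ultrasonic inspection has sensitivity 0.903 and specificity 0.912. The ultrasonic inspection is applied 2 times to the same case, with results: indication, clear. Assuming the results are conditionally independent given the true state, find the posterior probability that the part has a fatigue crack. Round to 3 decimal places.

Let H be the event that the part has a fatigue crack; start with P(H) = 0.111. P('indication'|H) = 0.903, P('indication'|¬H) = 0.088.
Update on result 1 ('indication'): P(H) ← 0.903·0.1110 / (0.903·0.1110 + 0.088·0.8890) = 0.10023/0.17846 = 0.5616.
Update on result 2 ('clear'): P(H) ← 0.097·0.5616 / (0.097·0.5616 + 0.912·0.4384) = 0.054479/0.45426 = 0.1199.

Posterior P(H) ≈ 0.120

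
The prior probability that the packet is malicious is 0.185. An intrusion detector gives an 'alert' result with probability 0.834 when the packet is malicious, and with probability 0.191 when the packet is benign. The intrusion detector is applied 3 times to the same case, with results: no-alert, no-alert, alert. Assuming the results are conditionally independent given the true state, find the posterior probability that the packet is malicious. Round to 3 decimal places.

With H the event that the packet is malicious, the joint likelihood of the observed sequence is P(data|H) = 0.166·0.166·0.834 = 0.022982 and P(data|¬H) = 0.809·0.809·0.191 = 0.12501.
Bayes: P(H|data) = 0.185·0.022982 / (0.185·0.022982 + 0.815·0.12501) = 0.0042516/0.10613 = 0.0401.

Posterior P(H) ≈ 0.040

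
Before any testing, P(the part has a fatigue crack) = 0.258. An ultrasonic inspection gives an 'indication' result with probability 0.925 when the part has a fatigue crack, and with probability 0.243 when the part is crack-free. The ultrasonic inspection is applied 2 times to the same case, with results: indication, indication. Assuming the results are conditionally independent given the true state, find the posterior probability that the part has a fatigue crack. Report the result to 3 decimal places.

Posterior P(H) ≈ 0.834

With H the event that the part has a fatigue crack, the joint likelihood of the observed sequence is P(data|H) = 0.925·0.925 = 0.85563 and P(data|¬H) = 0.243·0.243 = 0.059049.
Bayes: P(H|data) = 0.258·0.85563 / (0.258·0.85563 + 0.742·0.059049) = 0.22075/0.26457 = 0.8344.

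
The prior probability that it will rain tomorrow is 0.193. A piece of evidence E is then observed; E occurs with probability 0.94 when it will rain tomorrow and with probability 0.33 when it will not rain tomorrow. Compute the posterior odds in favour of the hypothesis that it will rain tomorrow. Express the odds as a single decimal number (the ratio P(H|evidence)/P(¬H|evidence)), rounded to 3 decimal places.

Prior odds = 0.193/(1−0.193) = 0.23916.
Likelihood ratio for E = 0.94/0.33 = 2.8485.
Posterior odds = prior odds × LR = 0.68124.

Posterior odds ≈ 0.681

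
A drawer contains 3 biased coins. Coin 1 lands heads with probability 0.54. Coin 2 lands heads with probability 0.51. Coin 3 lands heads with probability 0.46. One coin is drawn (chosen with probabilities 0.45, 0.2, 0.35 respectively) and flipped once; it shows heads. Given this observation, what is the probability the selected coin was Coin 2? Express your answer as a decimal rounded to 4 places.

Posterior probability ≈ 0.2016

Tabulate prior·likelihood by source: [1] prior 0.45, lik 0.54, product 0.2430; [2] prior 0.2, lik 0.51, product 0.1020; [3] prior 0.35, lik 0.46, product 0.1610.
Normalizing constant = 0.50600; the posterior for Coin 2 is its product over the sum, 0.1020/0.50600 = 0.2016.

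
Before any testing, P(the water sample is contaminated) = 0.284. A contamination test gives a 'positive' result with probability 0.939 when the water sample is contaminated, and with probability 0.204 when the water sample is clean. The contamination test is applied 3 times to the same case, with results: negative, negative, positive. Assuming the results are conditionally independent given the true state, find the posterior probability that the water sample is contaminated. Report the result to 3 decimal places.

Posterior P(H) ≈ 0.011

With H the event that the water sample is contaminated, the joint likelihood of the observed sequence is P(data|H) = 0.061·0.061·0.939 = 0.0034940 and P(data|¬H) = 0.796·0.796·0.204 = 0.12926.
Bayes: P(H|data) = 0.284·0.0034940 / (0.284·0.0034940 + 0.716·0.12926) = 0.00099230/0.093541 = 0.0106.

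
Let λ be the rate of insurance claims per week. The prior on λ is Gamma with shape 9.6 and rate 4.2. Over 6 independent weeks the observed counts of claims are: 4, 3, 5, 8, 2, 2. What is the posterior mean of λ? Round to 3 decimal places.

Posterior mean ≈ 3.294

The Poisson likelihood adds the total count to the shape and the number of exposure periods to the rate. Here ∑xᵢ = 24 and n = 6, so shape 9.6→33.6 and rate 4.2→10.2.
E[λ | data] = 33.6/10.2 = 3.294.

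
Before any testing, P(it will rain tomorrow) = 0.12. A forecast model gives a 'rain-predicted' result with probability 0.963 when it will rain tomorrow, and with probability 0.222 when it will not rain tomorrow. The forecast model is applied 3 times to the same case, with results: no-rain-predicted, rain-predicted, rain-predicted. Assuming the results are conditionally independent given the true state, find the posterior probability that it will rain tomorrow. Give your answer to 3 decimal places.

With H the event that it will rain tomorrow, the joint likelihood of the observed sequence is P(data|H) = 0.037·0.963·0.963 = 0.034313 and P(data|¬H) = 0.778·0.222·0.222 = 0.038343.
Bayes: P(H|data) = 0.12·0.034313 / (0.12·0.034313 + 0.88·0.038343) = 0.0041175/0.037859 = 0.1088.

Posterior P(H) ≈ 0.109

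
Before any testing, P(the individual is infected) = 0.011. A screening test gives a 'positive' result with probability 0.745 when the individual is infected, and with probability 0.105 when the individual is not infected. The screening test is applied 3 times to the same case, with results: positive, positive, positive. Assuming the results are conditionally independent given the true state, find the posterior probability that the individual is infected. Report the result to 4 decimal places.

Posterior P(H) ≈ 0.7989

Let H be the event that the individual is infected; start with P(H) = 0.011. P('positive'|H) = 0.745, P('positive'|¬H) = 0.105.
Update on result 1 ('positive'): P(H) ← 0.745·0.0110 / (0.745·0.0110 + 0.105·0.9890) = 0.0081950/0.11204 = 0.0731.
Update on result 2 ('positive'): P(H) ← 0.745·0.0731 / (0.745·0.0731 + 0.105·0.9269) = 0.054492/0.15181 = 0.3589.
Update on result 3 ('positive'): P(H) ← 0.745·0.3589 / (0.745·0.3589 + 0.105·0.6411) = 0.26741/0.33472 = 0.7989.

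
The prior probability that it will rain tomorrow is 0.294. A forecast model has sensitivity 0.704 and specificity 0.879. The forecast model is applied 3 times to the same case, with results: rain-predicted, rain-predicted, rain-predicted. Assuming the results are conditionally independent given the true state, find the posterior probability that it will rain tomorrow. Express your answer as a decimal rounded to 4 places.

With H the event that it will rain tomorrow, the joint likelihood of the observed sequence is P(data|H) = 0.704·0.704·0.704 = 0.34891 and P(data|¬H) = 0.121·0.121·0.121 = 0.0017716.
Bayes: P(H|data) = 0.294·0.34891 / (0.294·0.34891 + 0.706·0.0017716) = 0.10258/0.10383 = 0.9880.

Posterior P(H) ≈ 0.9880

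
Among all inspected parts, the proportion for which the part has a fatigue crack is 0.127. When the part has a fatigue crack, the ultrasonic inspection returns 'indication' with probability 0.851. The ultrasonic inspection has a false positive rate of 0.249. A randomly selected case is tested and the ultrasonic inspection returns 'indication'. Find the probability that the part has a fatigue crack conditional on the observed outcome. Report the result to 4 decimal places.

Write H for 'the part has a fatigue crack'. Prior odds H:¬H = 0.127/0.873 = 0.14548. For the 'indication' outcome, the likelihood ratio is 0.851/0.249 = 3.4177.
Posterior odds = 0.14548 × 3.4177 = 0.49719, so P(H|E) = 0.49719/(1+0.49719) = 0.3321.

P(H | E) ≈ 0.3321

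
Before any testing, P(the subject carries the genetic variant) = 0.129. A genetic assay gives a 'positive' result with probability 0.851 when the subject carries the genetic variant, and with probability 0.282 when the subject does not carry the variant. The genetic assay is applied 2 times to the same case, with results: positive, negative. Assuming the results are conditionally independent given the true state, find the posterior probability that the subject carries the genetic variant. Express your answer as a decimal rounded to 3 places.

With H the event that the subject carries the genetic variant, the joint likelihood of the observed sequence is P(data|H) = 0.851·0.149 = 0.12680 and P(data|¬H) = 0.282·0.718 = 0.20248.
Bayes: P(H|data) = 0.129·0.12680 / (0.129·0.12680 + 0.871·0.20248) = 0.016357/0.19271 = 0.0849.

Posterior P(H) ≈ 0.085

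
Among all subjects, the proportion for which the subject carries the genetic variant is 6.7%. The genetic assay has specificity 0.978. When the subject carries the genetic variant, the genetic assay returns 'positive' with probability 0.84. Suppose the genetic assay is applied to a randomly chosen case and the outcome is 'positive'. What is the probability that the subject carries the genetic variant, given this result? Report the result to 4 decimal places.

P(H | E) ≈ 0.7328

Let H be the event that the subject carries the genetic variant. P(H) = 0.067, so P(¬H) = 0.933. With E the 'positive' result, P(E|H) = 0.84 and P(E|¬H) = 0.022.
P(E) = 0.84·0.067 + 0.022·0.933 = 0.056280 + 0.020526 = 0.076806.
By Bayes' theorem, P(H|E) = 0.056280 / 0.076806 = 0.7328.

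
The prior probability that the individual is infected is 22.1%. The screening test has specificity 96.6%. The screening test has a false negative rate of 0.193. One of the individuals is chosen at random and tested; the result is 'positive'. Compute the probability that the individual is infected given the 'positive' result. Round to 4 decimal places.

Let H be the event that the individual is infected. P(H) = 0.221, so P(¬H) = 0.779. With E the 'positive' result, P(E|H) = 0.807 and P(E|¬H) = 0.034.
P(E) = 0.807·0.221 + 0.034·0.779 = 0.17835 + 0.026486 = 0.20483.
By Bayes' theorem, P(H|E) = 0.17835 / 0.20483 = 0.8707.

P(H | E) ≈ 0.8707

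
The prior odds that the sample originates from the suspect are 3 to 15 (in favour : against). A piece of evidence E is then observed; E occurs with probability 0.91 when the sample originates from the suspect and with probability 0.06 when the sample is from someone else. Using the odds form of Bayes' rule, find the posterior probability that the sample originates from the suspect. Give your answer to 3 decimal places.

Posterior probability ≈ 0.752

Prior odds = 3/15 = 0.20000. In log-odds, ln(0.20000) = -1.6094.
Add log likelihood ratio: ln(15.167) = 2.7191.
Posterior log-odds = 1.1097, so posterior odds = exp(1.1097) = 3.0333. Converting, P(H|E) = 3.0333/4.0333 = 0.752.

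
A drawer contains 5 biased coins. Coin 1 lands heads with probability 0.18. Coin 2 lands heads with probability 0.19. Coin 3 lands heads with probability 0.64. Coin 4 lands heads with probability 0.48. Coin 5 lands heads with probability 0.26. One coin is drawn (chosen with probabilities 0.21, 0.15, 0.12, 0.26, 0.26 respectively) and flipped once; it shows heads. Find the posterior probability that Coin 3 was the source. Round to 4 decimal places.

P(heads|C1) = 0.18; P(heads|C2) = 0.19; P(heads|C3) = 0.64; P(heads|C4) = 0.48; P(heads|C5) = 0.26.
Prior × likelihood for each source: 0.21·0.18=0.03780, 0.15·0.19=0.02850, 0.12·0.64=0.07680, 0.26·0.48=0.1248, 0.26·0.26=0.06760. Summing gives P(heads) = 0.33550.
P(Coin 3 | heads) = 0.07680 / 0.33550 = 0.2289.

Posterior probability ≈ 0.2289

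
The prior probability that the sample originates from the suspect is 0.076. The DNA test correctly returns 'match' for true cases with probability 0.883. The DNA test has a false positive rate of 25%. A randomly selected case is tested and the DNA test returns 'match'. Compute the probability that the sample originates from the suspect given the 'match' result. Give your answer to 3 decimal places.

P(H | E) ≈ 0.225

Write H for 'the sample originates from the suspect'. Prior odds H:¬H = 0.076/0.924 = 0.082251. For the 'match' outcome, the likelihood ratio is 0.883/0.25 = 3.5320.
Posterior odds = 0.082251 × 3.5320 = 0.29051, so P(H|E) = 0.29051/(1+0.29051) = 0.225.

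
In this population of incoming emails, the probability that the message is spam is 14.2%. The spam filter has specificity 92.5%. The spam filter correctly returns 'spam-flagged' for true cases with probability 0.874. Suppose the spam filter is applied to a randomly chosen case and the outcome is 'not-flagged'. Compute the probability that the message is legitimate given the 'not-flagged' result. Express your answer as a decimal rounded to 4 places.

P(¬H | E) ≈ 0.9780

Let H be the event that the message is spam. P(H) = 0.142, so P(¬H) = 0.858. With E the 'not-flagged' result, P(E|H) = 0.126 and P(E|¬H) = 0.925.
P(E) = 0.126·0.142 + 0.925·0.858 = 0.017892 + 0.79365 = 0.81154.
By Bayes' theorem, P(H|E) = 0.017892 / 0.81154 = 0.0220. Hence P(¬H|E) = 1 − 0.0220 = 0.9780.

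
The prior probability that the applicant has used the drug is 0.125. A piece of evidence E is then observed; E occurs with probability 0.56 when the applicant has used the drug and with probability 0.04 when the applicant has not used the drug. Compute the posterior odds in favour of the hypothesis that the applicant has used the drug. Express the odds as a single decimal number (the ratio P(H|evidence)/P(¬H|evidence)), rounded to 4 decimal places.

Posterior odds ≈ 2.0000

Prior odds = 0.125/(1−0.125) = 0.14286. In log-odds, ln(0.14286) = -1.9459.
Add log likelihood ratio: ln(14.000) = 2.6391.
Posterior log-odds = 0.69315, so posterior odds = exp(0.69315) = 2.0000.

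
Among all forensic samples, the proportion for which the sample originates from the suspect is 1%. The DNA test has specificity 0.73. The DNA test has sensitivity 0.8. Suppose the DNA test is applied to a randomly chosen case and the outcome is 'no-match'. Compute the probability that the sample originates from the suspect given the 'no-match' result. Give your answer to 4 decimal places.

P(H | E) ≈ 0.0028

Let H be the event that the sample originates from the suspect. P(H) = 0.01, so P(¬H) = 0.99. With E the 'no-match' result, P(E|H) = 0.2 and P(E|¬H) = 0.73.
P(E) = 0.2·0.01 + 0.73·0.99 = 0.0020000 + 0.72270 = 0.72470.
By Bayes' theorem, P(H|E) = 0.0020000 / 0.72470 = 0.0028.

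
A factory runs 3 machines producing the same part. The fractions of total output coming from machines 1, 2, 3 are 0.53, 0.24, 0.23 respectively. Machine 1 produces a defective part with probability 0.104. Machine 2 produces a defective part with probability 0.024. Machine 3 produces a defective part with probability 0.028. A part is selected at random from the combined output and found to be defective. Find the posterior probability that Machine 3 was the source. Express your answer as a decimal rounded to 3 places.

P(defective|M1) = 0.104; P(defective|M2) = 0.024; P(defective|M3) = 0.028.
Prior × likelihood for each source: 0.53·0.104=0.05512, 0.24·0.024=0.005760, 0.23·0.028=0.006440. Summing gives P(defective) = 0.067320.
P(Machine 3 | defective) = 0.006440 / 0.067320 = 0.096.

Posterior probability ≈ 0.096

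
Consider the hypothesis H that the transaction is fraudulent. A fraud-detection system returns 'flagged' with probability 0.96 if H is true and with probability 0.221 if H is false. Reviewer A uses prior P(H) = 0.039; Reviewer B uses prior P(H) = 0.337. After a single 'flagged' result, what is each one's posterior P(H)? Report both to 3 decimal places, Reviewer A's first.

Reviewer A: 0.150; Reviewer B: 0.688

The likelihood ratio for a 'flagged' result is 0.96/0.221 = 4.3439.
Reviewer A: prior odds 0.039/0.961 = 0.040583; posterior odds 0.17629; posterior probability 0.150.
Reviewer B: prior odds 0.337/0.663 = 0.50830; posterior odds 2.2080; posterior probability 0.688.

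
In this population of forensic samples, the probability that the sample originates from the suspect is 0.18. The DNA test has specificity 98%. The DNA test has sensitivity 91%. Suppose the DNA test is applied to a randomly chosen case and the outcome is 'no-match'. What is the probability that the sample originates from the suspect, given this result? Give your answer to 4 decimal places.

Write H for 'the sample originates from the suspect'. Prior odds H:¬H = 0.18/0.82 = 0.21951. For the 'no-match' outcome, the likelihood ratio is 0.09/0.98 = 0.091837.
Posterior odds = 0.21951 × 0.091837 = 0.020159, so P(H|E) = 0.020159/(1+0.020159) = 0.0198.

P(H | E) ≈ 0.0198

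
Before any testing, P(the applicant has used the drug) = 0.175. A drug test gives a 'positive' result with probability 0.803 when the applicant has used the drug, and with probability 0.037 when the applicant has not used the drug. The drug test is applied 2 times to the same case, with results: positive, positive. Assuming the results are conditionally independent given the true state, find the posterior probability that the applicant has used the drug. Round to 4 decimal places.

With H the event that the applicant has used the drug, the joint likelihood of the observed sequence is P(data|H) = 0.803·0.803 = 0.64481 and P(data|¬H) = 0.037·0.037 = 0.0013690.
Bayes: P(H|data) = 0.175·0.64481 / (0.175·0.64481 + 0.825·0.0013690) = 0.11284/0.11397 = 0.9901.

Posterior P(H) ≈ 0.9901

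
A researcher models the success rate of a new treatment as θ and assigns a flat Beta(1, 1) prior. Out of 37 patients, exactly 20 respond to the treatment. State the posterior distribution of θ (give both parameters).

The binomial likelihood is conjugate to the Beta prior: with 20 successes and 17 failures, the posterior is Beta(1+20, 1+17) = Beta(21, 18).

Posterior: Beta(21, 18)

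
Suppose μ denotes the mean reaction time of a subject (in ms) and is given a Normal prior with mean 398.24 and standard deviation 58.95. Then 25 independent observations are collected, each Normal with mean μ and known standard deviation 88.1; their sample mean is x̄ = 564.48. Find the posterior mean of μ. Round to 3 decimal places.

Posterior mean ≈ 550.846

With known σ, the Normal prior is conjugate. Weight on the data is w = (n/σ²)/(n/σ² + 1/τ₀²) = 0.00322098/(0.00322098+0.00028776) = 0.91799.
Posterior mean = w·x̄ + (1−w)·μ₀ = 0.91799·564.48 + 0.082013·398.24 = 550.846.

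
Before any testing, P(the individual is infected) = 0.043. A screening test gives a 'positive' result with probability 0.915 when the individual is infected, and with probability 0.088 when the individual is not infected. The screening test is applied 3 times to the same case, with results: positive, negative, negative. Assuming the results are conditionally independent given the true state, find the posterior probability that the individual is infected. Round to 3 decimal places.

Posterior P(H) ≈ 0.004

With H the event that the individual is infected, the joint likelihood of the observed sequence is P(data|H) = 0.915·0.085·0.085 = 0.0066109 and P(data|¬H) = 0.088·0.912·0.912 = 0.073193.
Bayes: P(H|data) = 0.043·0.0066109 / (0.043·0.0066109 + 0.957·0.073193) = 0.00028427/0.070330 = 0.0040.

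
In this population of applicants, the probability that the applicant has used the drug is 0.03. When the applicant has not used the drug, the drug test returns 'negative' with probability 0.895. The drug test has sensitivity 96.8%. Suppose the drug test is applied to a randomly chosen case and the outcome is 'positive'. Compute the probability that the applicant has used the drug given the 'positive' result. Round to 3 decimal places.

Let H be the event that the applicant has used the drug. P(H) = 0.03, so P(¬H) = 0.97. With E the 'positive' result, P(E|H) = 0.968 and P(E|¬H) = 0.105.
P(E) = 0.968·0.03 + 0.105·0.97 = 0.029040 + 0.10185 = 0.13089.
By Bayes' theorem, P(H|E) = 0.029040 / 0.13089 = 0.222.

P(H | E) ≈ 0.222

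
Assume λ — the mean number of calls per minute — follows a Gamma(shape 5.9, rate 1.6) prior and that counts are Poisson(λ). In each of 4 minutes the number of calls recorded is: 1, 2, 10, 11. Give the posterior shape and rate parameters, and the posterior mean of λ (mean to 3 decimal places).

Posterior: Gamma(shape=29.9, rate=5.6); mean ≈ 5.339

Total count ∑xᵢ = 24 over n = 4 minutes.
Gamma is conjugate to the Poisson likelihood: posterior is Gamma(shape = 5.9+24 = 29.9, rate = 1.6+4 = 5.6).
E[λ | data] = 29.9/5.6 = 5.339.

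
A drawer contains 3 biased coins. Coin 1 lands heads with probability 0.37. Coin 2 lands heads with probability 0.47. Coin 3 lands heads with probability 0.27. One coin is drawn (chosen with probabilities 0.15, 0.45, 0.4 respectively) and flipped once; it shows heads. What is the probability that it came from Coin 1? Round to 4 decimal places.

P(heads|C1) = 0.37; P(heads|C2) = 0.47; P(heads|C3) = 0.27.
Prior × likelihood for each source: 0.15·0.37=0.05550, 0.45·0.47=0.2115, 0.4·0.27=0.1080. Summing gives P(heads) = 0.37500.
P(Coin 1 | heads) = 0.05550 / 0.37500 = 0.1480.

Posterior probability ≈ 0.1480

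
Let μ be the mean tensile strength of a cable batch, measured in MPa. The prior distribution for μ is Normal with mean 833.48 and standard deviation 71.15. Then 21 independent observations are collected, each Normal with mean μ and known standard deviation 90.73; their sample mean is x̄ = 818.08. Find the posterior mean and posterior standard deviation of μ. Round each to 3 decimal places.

Posterior mean ≈ 819.187; posterior SD ≈ 19.074

With known σ, the Normal prior is conjugate. Weight on the data is w = (n/σ²)/(n/σ² + 1/τ₀²) = 0.00255104/(0.00255104+0.00019754) = 0.92813.
Posterior mean = w·x̄ + (1−w)·μ₀ = 0.92813·818.08 + 0.071869·833.48 = 819.187. Posterior variance = 1/(0.00255104+0.00019754) = 363.824, so SD = 19.074.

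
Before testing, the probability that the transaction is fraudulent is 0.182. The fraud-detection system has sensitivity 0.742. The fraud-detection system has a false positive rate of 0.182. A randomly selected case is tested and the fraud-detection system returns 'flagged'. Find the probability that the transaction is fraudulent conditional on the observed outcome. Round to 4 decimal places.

P(H | E) ≈ 0.4756

Write H for 'the transaction is fraudulent'. Prior odds H:¬H = 0.182/0.818 = 0.22249. For the 'flagged' outcome, the likelihood ratio is 0.742/0.182 = 4.0769.
Posterior odds = 0.22249 × 4.0769 = 0.90709, so P(H|E) = 0.90709/(1+0.90709) = 0.4756.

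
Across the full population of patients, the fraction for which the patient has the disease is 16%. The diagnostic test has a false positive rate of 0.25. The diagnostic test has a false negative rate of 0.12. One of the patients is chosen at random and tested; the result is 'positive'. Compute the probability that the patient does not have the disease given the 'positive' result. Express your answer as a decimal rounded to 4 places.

P(¬H | E) ≈ 0.5986

Let H be the event that the patient has the disease. P(H) = 0.16, so P(¬H) = 0.84. With E the 'positive' result, P(E|H) = 0.88 and P(E|¬H) = 0.25.
P(E) = 0.88·0.16 + 0.25·0.84 = 0.14080 + 0.21000 = 0.35080.
By Bayes' theorem, P(H|E) = 0.14080 / 0.35080 = 0.4014. Hence P(¬H|E) = 1 − 0.4014 = 0.5986.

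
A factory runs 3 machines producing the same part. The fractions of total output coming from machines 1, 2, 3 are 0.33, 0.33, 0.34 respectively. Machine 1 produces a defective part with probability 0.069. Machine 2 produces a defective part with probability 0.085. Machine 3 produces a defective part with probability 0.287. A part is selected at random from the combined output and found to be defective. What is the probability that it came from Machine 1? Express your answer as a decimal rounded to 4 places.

Posterior probability ≈ 0.1534

Tabulate prior·likelihood by source: [1] prior 0.33, lik 0.069, product 0.02277; [2] prior 0.33, lik 0.085, product 0.02805; [3] prior 0.34, lik 0.287, product 0.09758.
Normalizing constant = 0.14840; the posterior for Machine 1 is its product over the sum, 0.02277/0.14840 = 0.1534.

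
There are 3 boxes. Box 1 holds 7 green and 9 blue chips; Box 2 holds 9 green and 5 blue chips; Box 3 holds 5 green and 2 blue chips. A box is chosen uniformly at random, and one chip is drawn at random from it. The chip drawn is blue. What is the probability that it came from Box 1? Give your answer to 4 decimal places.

Posterior probability ≈ 0.4667

P(blue|Box 1) = 0.5625; P(blue|Box 2) = 0.3571; P(blue|Box 3) = 0.2857.
Prior × likelihood for each source: 0.333333·0.5625=0.1875, 0.333333·0.3571=0.1190, 0.333333·0.2857=0.09524. Summing gives P(blue) = 0.40179.
P(Box 1 | blue) = 0.1875 / 0.40179 = 0.4667.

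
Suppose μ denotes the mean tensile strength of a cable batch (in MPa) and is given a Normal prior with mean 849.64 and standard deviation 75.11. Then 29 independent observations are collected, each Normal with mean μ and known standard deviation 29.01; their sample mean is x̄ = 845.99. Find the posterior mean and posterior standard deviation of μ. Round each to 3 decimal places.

Posterior mean ≈ 846.009; posterior SD ≈ 5.373

Prior precision 1/τ₀² = 1/75.11² = 0.00017726; data precision n/σ² = 29/29.01² = 0.0344590.
Posterior precision = 0.00017726 + 0.0344590 = 0.0346362, giving posterior SD = 1/√0.0346362 = 5.373.
Posterior mean = (0.00017726·849.64 + 0.0344590·845.99) / 0.0346362 = 846.009.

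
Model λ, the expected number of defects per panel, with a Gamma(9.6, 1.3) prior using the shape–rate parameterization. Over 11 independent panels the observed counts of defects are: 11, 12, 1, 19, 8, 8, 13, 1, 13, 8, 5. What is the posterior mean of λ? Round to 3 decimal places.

Posterior mean ≈ 8.829

The Poisson likelihood adds the total count to the shape and the number of exposure periods to the rate. Here ∑xᵢ = 99 and n = 11, so shape 9.6→108.6 and rate 1.3→12.3.
E[λ | data] = 108.6/12.3 = 8.829.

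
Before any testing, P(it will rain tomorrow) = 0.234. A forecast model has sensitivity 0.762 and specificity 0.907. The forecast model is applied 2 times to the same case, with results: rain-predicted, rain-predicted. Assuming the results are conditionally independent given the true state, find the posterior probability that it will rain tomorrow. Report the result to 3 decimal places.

Posterior P(H) ≈ 0.954

Let H be the event that it will rain tomorrow; start with P(H) = 0.234. P('rain-predicted'|H) = 0.762, P('rain-predicted'|¬H) = 0.093.
Update on result 1 ('rain-predicted'): P(H) ← 0.762·0.2340 / (0.762·0.2340 + 0.093·0.7660) = 0.17831/0.24955 = 0.7145.
Update on result 2 ('rain-predicted'): P(H) ← 0.762·0.7145 / (0.762·0.7145 + 0.093·0.2855) = 0.54447/0.57102 = 0.9535.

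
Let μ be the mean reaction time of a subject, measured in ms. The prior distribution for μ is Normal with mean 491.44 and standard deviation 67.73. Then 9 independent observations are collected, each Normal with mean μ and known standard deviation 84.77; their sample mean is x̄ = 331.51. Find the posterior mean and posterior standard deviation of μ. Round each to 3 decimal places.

Prior precision 1/τ₀² = 1/67.73² = 0.00021799; data precision n/σ² = 9/84.77² = 0.00125244.
Posterior precision = 0.00021799 + 0.00125244 = 0.00147043, giving posterior SD = 1/√0.00147043 = 26.078.
Posterior mean = (0.00021799·491.44 + 0.00125244·331.51) / 0.00147043 = 355.219.

Posterior mean ≈ 355.219; posterior SD ≈ 26.078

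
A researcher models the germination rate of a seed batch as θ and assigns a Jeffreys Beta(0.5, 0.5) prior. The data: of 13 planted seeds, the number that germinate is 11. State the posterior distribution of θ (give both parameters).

Posterior: Beta(11.5, 2.5)

Observing 11 successes and 2 failures updates Beta(0.5, 0.5) by adding the success and failure counts to the two shape parameters: α = 0.5+11 = 11.5, β = 0.5+2 = 2.5.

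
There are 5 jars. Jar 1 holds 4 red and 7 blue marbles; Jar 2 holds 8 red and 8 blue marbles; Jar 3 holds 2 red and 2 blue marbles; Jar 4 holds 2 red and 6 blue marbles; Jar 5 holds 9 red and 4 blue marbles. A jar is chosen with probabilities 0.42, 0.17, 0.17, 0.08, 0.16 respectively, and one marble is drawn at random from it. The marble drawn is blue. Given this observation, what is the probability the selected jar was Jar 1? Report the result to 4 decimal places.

Posterior probability ≈ 0.4891

P(blue|Jar 1) = 0.6364; P(blue|Jar 2) = 0.5; P(blue|Jar 3) = 0.5; P(blue|Jar 4) = 0.75; P(blue|Jar 5) = 0.3077.
Prior × likelihood for each source: 0.42·0.6364=0.2673, 0.17·0.5=0.08500, 0.17·0.5=0.08500, 0.08·0.75=0.06000, 0.16·0.3077=0.04923. Summing gives P(blue) = 0.54650.
P(Jar 1 | blue) = 0.2673 / 0.54650 = 0.4891.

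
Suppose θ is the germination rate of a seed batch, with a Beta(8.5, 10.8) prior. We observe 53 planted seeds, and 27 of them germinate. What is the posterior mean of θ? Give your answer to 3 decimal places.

Observing 27 successes and 26 failures updates Beta(8.5, 10.8) by adding the success and failure counts to the two shape parameters: α = 8.5+27 = 35.5, β = 10.8+26 = 36.8.
Posterior mean = α/(α+β) = 35.5/72.3 = 0.491.

Posterior mean ≈ 0.491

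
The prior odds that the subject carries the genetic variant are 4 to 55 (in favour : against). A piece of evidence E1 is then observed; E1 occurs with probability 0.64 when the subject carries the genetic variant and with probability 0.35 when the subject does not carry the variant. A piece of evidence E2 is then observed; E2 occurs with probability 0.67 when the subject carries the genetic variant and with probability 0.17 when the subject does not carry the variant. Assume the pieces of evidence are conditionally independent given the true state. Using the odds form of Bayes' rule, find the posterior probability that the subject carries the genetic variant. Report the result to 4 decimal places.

Posterior probability ≈ 0.3439

Prior odds = 4/55 = 0.072727.
Likelihood ratio for E1 = 0.64/0.35 = 1.8286.
Likelihood ratio for E2 = 0.67/0.17 = 3.9412.
Posterior odds = prior odds × LR₁ × LR₂ = 0.52413.
Posterior probability = odds/(1+odds) = 0.52413/1.5241 = 0.3439.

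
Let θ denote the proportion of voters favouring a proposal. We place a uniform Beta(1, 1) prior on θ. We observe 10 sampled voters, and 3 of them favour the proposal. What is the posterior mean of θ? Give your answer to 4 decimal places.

Posterior mean ≈ 0.3333

The binomial likelihood is conjugate to the Beta prior: with 3 successes and 7 failures, the posterior is Beta(1+3, 1+7) = Beta(4, 8).
Posterior mean = α/(α+β) = 4/12 = 0.3333.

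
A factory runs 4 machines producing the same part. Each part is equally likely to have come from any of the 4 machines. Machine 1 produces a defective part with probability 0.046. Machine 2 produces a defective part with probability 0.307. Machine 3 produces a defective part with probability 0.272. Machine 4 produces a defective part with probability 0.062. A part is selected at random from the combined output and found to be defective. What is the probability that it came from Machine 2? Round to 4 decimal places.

P(defective|M1) = 0.046; P(defective|M2) = 0.307; P(defective|M3) = 0.272; P(defective|M4) = 0.062.
Prior × likelihood for each source: 0.25·0.046=0.01150, 0.25·0.307=0.07675, 0.25·0.272=0.06800, 0.25·0.062=0.01550. Summing gives P(defective) = 0.17175.
P(Machine 2 | defective) = 0.07675 / 0.17175 = 0.4469.

Posterior probability ≈ 0.4469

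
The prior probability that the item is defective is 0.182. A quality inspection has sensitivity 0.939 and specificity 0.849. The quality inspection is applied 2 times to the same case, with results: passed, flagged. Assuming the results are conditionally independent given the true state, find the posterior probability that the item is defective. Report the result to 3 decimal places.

Let H be the event that the item is defective; start with P(H) = 0.182. P('flagged'|H) = 0.939, P('flagged'|¬H) = 0.151.
Update on result 1 ('passed'): P(H) ← 0.061·0.1820 / (0.061·0.1820 + 0.849·0.8180) = 0.011102/0.70558 = 0.0157.
Update on result 2 ('flagged'): P(H) ← 0.939·0.0157 / (0.939·0.0157 + 0.151·0.9843) = 0.014775/0.16340 = 0.0904.

Posterior P(H) ≈ 0.090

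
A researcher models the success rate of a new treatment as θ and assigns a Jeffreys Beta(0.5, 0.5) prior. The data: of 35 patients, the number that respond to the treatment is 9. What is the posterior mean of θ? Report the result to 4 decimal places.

Posterior mean ≈ 0.2639

The binomial likelihood is conjugate to the Beta prior: with 9 successes and 26 failures, the posterior is Beta(0.5+9, 0.5+26) = Beta(9.5, 26.5).
Posterior mean = α/(α+β) = 9.5/36 = 0.2639.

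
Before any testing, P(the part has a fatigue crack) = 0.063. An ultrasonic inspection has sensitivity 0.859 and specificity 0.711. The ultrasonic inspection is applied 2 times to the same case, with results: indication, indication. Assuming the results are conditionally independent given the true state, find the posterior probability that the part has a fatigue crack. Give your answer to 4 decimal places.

Let H be the event that the part has a fatigue crack; start with P(H) = 0.063. P('indication'|H) = 0.859, P('indication'|¬H) = 0.289.
Update on result 1 ('indication'): P(H) ← 0.859·0.0630 / (0.859·0.0630 + 0.289·0.9370) = 0.054117/0.32491 = 0.1666.
Update on result 2 ('indication'): P(H) ← 0.859·0.1666 / (0.859·0.1666 + 0.289·0.8334) = 0.14308/0.38394 = 0.3727.

Posterior P(H) ≈ 0.3727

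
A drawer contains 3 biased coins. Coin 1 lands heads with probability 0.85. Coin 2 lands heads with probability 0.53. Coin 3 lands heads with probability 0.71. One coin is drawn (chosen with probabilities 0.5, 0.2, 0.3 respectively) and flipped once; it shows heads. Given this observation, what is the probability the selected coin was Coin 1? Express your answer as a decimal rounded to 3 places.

Tabulate prior·likelihood by source: [1] prior 0.5, lik 0.85, product 0.4250; [2] prior 0.2, lik 0.53, product 0.1060; [3] prior 0.3, lik 0.71, product 0.2130.
Normalizing constant = 0.74400; the posterior for Coin 1 is its product over the sum, 0.4250/0.74400 = 0.571.

Posterior probability ≈ 0.571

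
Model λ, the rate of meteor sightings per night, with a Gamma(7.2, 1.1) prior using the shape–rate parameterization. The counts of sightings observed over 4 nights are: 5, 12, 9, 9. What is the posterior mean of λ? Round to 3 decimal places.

Posterior mean ≈ 8.275

The Poisson likelihood adds the total count to the shape and the number of exposure periods to the rate. Here ∑xᵢ = 35 and n = 4, so shape 7.2→42.2 and rate 1.1→5.1.
E[λ | data] = 42.2/5.1 = 8.275.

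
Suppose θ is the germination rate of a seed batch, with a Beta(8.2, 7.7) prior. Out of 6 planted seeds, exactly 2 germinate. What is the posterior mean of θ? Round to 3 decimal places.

Posterior mean ≈ 0.466

The binomial likelihood is conjugate to the Beta prior: with 2 successes and 4 failures, the posterior is Beta(8.2+2, 7.7+4) = Beta(10.2, 11.7).
E[θ | data] = 10.2/(10.2+11.7) = 0.466.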